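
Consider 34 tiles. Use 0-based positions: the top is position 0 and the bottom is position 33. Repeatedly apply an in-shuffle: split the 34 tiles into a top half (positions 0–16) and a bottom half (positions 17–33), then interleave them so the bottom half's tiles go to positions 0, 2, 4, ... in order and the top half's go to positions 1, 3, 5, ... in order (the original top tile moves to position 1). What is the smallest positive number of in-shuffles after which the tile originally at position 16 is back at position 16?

12

Follow position 16 under repeated in-shuffles:
16 → 33 → 32 → 30 → 26 → 18 → 2 → 5 → 11 → 23 → 12 → 25 → 16
It first returns after 12 in-shuffles.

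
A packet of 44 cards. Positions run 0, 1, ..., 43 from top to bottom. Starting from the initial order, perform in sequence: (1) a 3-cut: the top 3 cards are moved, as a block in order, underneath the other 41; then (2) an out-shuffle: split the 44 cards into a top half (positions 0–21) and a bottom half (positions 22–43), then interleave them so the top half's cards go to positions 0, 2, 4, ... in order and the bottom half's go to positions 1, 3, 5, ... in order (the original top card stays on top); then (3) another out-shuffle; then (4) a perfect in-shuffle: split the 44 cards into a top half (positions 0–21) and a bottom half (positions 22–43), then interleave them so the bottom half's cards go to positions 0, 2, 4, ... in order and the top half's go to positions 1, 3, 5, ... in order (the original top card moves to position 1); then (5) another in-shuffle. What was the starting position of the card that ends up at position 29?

Undo the operations in reverse order, starting from position 29:
  undo op 5 (in-shuffle, from top half): 29 ← 14
  undo op 4 (in-shuffle, from bottom half): 14 ← 29
  undo op 3 (out-shuffle, from bottom half): 29 ← 36
  undo op 2 (out-shuffle, from top half): 36 ← 18
  undo op 1 (cut 3): 18 ← 21
So the card at position 29 came from original position 21.

21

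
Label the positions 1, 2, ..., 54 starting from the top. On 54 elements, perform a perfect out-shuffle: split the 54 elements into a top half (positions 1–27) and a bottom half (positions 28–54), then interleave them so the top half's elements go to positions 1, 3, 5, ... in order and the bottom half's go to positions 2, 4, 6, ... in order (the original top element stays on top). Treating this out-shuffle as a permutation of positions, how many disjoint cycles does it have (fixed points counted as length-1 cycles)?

Trace each unvisited position around until it returns:
(1) (2 3 5 9 17 33 ... len 52) (54)
3 cycles in total.

3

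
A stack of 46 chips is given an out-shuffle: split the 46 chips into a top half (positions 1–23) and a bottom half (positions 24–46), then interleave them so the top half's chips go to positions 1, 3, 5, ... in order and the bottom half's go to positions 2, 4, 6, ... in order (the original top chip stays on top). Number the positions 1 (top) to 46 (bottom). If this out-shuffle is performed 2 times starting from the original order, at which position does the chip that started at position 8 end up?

Track the chip's position through each out-shuffle:
8 → 15 → 29

29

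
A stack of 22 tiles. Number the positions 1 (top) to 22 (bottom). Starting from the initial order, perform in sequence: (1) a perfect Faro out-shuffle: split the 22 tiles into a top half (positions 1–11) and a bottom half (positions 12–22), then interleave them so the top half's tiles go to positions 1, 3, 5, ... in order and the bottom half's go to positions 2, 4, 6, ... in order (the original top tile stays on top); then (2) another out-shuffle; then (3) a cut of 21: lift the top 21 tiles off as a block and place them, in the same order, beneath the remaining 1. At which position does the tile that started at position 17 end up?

3

Track the tile from position 17 forward through each operation:
  after op 1 (out-shuffle): 17 → 12
  after op 2 (out-shuffle): 12 → 2
  after op 3 (cut 21): 2 → 3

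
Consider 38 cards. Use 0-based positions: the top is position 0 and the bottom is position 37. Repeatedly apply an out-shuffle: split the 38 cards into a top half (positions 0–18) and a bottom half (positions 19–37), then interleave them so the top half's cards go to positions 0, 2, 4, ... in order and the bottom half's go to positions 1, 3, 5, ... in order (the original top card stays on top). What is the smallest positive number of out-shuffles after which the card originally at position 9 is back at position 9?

Follow position 9 under repeated out-shuffles:
9 → 18 → 36 → 35 → 33 → 29 → 21 → 5 → ... → 9 (length 36)
It first returns after 36 out-shuffles.

36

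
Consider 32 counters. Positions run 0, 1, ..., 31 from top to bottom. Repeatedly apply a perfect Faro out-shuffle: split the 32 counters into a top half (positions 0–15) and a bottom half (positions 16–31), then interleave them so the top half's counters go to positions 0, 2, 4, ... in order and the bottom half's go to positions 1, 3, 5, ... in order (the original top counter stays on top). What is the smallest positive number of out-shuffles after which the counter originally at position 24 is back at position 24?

5

Follow position 24 under repeated out-shuffles:
24 → 17 → 3 → 6 → 12 → 24
It first returns after 5 out-shuffles.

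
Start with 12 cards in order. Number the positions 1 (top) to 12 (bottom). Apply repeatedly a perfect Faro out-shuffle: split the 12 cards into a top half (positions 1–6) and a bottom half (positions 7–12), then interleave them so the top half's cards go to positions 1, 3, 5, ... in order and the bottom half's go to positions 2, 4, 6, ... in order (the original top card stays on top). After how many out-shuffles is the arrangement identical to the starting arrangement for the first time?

10

The out-shuffle permutes the 12 positions with cycle lengths [1, 1, 10].
Every card is home exactly when every cycle has completed a whole number of laps, i.e. after lcm(1, 10) = 10 out-shuffles.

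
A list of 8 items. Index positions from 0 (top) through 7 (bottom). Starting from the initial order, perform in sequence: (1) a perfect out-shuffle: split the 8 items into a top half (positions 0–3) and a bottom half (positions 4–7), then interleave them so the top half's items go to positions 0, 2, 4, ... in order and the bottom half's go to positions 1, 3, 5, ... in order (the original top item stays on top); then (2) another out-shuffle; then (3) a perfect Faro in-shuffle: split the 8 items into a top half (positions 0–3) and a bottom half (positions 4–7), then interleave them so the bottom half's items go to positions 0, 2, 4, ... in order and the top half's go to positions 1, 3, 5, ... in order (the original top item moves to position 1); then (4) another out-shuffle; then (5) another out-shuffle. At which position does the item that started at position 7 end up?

3

Track the item from position 7 forward through each operation:
  after op 1 (out-shuffle): 7 → 7
  after op 2 (out-shuffle): 7 → 7
  after op 3 (in-shuffle): 7 → 6
  after op 4 (out-shuffle): 6 → 5
  after op 5 (out-shuffle): 5 → 3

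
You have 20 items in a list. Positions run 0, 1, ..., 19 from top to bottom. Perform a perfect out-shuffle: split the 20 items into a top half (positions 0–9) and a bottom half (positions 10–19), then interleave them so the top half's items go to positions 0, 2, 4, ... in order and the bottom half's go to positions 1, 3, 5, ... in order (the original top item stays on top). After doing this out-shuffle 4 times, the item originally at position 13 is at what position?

18

Track the item's position through each out-shuffle:
13 → 7 → 14 → 9 → 18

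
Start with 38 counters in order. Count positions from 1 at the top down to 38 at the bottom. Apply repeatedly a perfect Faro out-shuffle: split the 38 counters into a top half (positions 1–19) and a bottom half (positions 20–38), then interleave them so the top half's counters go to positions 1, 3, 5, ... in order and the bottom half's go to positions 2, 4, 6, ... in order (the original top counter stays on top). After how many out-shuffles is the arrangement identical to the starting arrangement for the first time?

36

The out-shuffle permutes the 38 positions with cycle lengths [1, 1, 36].
Every counter is home exactly when every cycle has completed a whole number of laps, i.e. after lcm(1, 36) = 36 out-shuffles.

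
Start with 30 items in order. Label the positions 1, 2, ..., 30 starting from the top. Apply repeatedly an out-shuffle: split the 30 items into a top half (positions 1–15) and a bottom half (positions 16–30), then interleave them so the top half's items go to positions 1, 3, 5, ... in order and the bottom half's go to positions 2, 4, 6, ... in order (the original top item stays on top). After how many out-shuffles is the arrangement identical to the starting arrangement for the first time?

28

The out-shuffle permutes the 30 positions with cycle lengths [1, 1, 28].
Every item is home exactly when every cycle has completed a whole number of laps, i.e. after lcm(1, 28) = 28 out-shuffles.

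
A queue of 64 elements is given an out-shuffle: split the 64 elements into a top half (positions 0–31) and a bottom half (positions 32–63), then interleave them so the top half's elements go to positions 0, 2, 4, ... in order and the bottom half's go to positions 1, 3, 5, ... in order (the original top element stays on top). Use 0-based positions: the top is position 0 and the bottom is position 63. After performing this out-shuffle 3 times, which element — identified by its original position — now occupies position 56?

Work backwards from position 56, undoing one out-shuffle at a time:
56 ← 28 ← 14 ← 7
So the element now at position 56 started at position 7.

7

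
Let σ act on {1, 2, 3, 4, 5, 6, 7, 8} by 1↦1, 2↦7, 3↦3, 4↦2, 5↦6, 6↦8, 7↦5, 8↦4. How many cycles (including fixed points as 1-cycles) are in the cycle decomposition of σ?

3

Cycle decomposition: (1) (2 7 5 6 8 4) (3).
3 cycles.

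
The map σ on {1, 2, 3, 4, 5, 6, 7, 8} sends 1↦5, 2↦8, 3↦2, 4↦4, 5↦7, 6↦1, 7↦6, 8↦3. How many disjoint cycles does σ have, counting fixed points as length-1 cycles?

3

Cycle decomposition: (1 5 7 6) (2 8 3) (4).
3 cycles.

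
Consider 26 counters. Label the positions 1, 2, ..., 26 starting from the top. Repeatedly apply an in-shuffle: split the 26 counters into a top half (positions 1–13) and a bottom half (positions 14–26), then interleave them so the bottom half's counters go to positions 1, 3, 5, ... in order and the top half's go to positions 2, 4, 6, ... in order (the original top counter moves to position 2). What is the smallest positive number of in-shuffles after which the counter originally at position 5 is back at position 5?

18

Follow position 5 under repeated in-shuffles:
5 → 10 → 20 → 13 → 26 → 25 → 23 → 19 → 11 → 22 → 17 → 7 → 14 → 1 → 2 → 4 → 8 → 16 → 5
It first returns after 18 in-shuffles.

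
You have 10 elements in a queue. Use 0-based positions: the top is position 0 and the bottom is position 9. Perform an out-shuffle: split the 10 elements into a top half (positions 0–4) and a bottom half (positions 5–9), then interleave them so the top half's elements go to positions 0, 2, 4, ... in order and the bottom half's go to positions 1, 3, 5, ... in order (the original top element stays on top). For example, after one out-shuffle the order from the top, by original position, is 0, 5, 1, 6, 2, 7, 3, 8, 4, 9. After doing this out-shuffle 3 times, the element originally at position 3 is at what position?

6

Track the element's position through each out-shuffle:
3 → 6 → 3 → 6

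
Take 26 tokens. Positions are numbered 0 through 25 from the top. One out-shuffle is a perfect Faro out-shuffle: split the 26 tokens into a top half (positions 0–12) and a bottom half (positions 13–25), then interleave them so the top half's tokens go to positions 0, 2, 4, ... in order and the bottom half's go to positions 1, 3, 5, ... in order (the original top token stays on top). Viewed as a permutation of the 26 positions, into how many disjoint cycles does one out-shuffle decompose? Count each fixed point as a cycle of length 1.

4

Trace each unvisited position around until it returns:
(0) (1 2 4 8 16 7 ... len 20) (5 10 20 15) (25)
4 cycles in total.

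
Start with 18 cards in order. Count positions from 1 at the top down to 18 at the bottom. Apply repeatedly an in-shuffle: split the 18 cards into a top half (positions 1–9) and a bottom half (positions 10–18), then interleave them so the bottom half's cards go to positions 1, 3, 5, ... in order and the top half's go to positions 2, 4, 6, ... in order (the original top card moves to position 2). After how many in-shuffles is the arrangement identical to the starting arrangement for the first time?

The in-shuffle permutes the 18 positions with cycle lengths [18].
Every card is home exactly when every cycle has completed a whole number of laps, i.e. after lcm(18) = 18 in-shuffles.

18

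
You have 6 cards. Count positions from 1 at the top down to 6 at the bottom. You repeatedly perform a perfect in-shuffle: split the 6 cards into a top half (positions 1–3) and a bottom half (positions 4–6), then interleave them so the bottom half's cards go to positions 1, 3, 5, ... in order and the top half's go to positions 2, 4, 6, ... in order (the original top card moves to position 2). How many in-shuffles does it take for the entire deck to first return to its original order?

3

The in-shuffle permutes the 6 positions with cycle lengths [3, 3].
Every card is home exactly when every cycle has completed a whole number of laps, i.e. after lcm(3) = 3 in-shuffles.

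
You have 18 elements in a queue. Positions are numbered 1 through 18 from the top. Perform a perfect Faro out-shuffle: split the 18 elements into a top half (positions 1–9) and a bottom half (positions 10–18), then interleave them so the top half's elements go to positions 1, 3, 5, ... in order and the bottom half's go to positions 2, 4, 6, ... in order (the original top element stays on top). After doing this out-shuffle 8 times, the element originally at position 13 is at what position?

Track the element's position through each out-shuffle:
13 → 8 → 15 → 12 → 6 → 11 → 4 → 7 → 13

13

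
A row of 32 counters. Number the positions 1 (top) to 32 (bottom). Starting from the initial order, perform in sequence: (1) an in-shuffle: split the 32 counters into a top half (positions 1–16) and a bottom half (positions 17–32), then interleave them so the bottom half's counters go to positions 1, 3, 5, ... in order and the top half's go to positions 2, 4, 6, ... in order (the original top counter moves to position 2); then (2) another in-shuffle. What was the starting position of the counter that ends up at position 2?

17

Undo the operations in reverse order, starting from position 2:
  undo op 2 (in-shuffle, from top half): 2 ← 1
  undo op 1 (in-shuffle, from bottom half): 1 ← 17
So the counter at position 2 came from original position 17.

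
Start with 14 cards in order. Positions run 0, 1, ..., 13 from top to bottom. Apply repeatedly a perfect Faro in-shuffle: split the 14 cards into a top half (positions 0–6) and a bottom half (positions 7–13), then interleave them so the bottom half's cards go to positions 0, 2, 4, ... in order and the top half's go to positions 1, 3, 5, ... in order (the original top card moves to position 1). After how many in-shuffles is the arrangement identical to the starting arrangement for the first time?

4

The in-shuffle permutes the 14 positions with cycle lengths [2, 4, 4, 4].
Every card is home exactly when every cycle has completed a whole number of laps, i.e. after lcm(2, 4) = 4 in-shuffles.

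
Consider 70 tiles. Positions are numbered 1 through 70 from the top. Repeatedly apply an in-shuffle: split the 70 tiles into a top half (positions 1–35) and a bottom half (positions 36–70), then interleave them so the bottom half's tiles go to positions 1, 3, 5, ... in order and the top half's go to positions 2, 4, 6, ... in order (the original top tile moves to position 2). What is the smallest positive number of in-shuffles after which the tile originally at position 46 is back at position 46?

Follow position 46 under repeated in-shuffles:
46 → 21 → 42 → 13 → 26 → 52 → 33 → 66 → ... → 46 (length 35)
It first returns after 35 in-shuffles.

35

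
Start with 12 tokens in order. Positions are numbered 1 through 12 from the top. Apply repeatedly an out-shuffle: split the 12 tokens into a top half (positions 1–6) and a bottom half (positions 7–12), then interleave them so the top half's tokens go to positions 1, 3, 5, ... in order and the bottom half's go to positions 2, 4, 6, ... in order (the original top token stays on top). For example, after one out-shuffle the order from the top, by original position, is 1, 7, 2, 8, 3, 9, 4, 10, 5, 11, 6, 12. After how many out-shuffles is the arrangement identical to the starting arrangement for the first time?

10

The out-shuffle permutes the 12 positions with cycle lengths [1, 1, 10].
Every token is home exactly when every cycle has completed a whole number of laps, i.e. after lcm(1, 10) = 10 out-shuffles.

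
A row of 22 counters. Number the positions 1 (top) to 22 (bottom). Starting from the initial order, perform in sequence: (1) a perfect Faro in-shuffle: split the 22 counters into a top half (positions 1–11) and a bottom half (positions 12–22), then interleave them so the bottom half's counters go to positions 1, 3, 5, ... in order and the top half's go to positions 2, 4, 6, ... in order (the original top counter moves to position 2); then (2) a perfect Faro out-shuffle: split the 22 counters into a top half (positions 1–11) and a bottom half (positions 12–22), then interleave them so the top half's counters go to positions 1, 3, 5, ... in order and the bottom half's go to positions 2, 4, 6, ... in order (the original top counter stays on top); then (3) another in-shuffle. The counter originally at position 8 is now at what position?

20

Track the counter from position 8 forward through each operation:
  after op 1 (in-shuffle): 8 → 16
  after op 2 (out-shuffle): 16 → 10
  after op 3 (in-shuffle): 10 → 20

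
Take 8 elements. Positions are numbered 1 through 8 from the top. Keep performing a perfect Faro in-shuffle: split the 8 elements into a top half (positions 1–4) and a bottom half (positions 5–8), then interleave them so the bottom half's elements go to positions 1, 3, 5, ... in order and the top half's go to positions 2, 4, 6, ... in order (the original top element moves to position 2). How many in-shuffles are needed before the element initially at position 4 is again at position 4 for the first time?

Follow position 4 under repeated in-shuffles:
4 → 8 → 7 → 5 → 1 → 2 → 4
It first returns after 6 in-shuffles.

6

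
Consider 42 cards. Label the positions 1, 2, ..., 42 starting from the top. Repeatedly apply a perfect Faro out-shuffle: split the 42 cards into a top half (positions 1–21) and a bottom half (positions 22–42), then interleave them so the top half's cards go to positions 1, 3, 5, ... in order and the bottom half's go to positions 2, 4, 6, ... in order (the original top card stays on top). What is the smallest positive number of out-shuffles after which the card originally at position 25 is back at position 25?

20

Follow position 25 under repeated out-shuffles:
25 → 8 → 15 → 29 → 16 → 31 → 20 → 39 → 36 → 30 → 18 → 35 → 28 → 14 → 27 → 12 → 23 → 4 → 7 → 13 → 25
It first returns after 20 out-shuffles.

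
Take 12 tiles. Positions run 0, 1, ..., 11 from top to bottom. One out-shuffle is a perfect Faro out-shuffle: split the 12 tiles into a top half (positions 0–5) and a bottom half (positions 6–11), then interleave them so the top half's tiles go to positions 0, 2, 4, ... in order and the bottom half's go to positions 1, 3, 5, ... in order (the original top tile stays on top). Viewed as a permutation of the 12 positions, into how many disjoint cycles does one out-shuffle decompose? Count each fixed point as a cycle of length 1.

3

Trace each unvisited position around until it returns:
(0) (1 2 4 8 5 10 9 7 3 6) (11)
3 cycles in total.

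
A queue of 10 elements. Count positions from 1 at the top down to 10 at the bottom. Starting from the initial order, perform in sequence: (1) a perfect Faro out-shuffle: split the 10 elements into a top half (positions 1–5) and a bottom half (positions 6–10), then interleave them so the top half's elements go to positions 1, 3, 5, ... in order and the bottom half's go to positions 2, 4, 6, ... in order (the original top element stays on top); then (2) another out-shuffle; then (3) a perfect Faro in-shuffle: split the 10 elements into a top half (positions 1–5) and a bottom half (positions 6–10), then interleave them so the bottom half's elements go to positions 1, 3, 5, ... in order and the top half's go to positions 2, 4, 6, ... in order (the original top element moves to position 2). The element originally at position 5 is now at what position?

5

Track the element from position 5 forward through each operation:
  after op 1 (out-shuffle): 5 → 9
  after op 2 (out-shuffle): 9 → 8
  after op 3 (in-shuffle): 8 → 5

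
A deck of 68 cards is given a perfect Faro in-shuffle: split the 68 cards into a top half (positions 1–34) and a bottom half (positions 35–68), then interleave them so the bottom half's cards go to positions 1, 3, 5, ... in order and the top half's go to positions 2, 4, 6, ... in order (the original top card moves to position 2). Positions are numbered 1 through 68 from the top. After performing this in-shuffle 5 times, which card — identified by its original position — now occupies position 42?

66

Work backwards from position 42, undoing one in-shuffle at a time:
42 ← 21 ← 45 ← 57 ← 63 ← 66
So the card now at position 42 started at position 66.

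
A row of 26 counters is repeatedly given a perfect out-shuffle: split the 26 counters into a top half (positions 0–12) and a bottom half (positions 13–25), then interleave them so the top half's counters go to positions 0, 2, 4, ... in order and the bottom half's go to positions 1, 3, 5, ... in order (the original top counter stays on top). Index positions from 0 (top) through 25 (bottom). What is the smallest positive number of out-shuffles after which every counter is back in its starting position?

20

The out-shuffle permutes the 26 positions with cycle lengths [1, 1, 4, 20].
Every counter is home exactly when every cycle has completed a whole number of laps, i.e. after lcm(1, 4, 20) = 20 out-shuffles.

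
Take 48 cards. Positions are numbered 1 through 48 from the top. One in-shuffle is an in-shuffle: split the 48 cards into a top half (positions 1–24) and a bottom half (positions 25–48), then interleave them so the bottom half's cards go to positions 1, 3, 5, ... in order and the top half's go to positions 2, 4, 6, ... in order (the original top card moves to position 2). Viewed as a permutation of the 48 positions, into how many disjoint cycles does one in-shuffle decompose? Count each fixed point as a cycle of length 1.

4

Trace each unvisited position around until it returns:
(1 2 4 8 16 32 ... len 21) (3 6 12 24 48 47 ... len 21) (7 14 28) (21 42 35)
4 cycles in total.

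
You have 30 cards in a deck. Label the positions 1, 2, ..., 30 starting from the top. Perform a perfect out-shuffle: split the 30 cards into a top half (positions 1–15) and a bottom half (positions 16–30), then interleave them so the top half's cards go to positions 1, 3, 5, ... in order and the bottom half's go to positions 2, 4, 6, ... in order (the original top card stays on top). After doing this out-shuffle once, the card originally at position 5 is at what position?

9

Track the card's position through each out-shuffle:
5 → 9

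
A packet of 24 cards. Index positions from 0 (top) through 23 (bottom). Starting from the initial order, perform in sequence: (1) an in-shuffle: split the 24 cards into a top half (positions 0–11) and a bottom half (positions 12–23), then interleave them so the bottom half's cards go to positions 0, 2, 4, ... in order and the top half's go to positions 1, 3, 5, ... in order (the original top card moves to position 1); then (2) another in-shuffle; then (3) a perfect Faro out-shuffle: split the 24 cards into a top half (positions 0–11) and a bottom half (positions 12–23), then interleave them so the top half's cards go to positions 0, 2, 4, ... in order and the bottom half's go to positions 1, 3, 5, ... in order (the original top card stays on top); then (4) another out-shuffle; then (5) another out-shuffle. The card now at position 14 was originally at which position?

Undo the operations in reverse order, starting from position 14:
  undo op 5 (out-shuffle, from top half): 14 ← 7
  undo op 4 (out-shuffle, from bottom half): 7 ← 15
  undo op 3 (out-shuffle, from bottom half): 15 ← 19
  undo op 2 (in-shuffle, from top half): 19 ← 9
  undo op 1 (in-shuffle, from top half): 9 ← 4
So the card at position 14 came from original position 4.

4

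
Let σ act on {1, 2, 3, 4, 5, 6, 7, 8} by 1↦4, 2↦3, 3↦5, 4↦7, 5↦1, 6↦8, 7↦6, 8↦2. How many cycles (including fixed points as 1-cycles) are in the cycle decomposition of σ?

Cycle decomposition: (1 4 7 6 8 2 3 5).
1 cycle.

1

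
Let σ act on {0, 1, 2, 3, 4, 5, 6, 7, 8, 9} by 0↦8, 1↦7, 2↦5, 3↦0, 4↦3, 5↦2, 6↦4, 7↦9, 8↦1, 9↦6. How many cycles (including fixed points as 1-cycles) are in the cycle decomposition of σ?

Cycle decomposition: (0 8 1 7 9 6 4 3) (2 5).
2 cycles.

2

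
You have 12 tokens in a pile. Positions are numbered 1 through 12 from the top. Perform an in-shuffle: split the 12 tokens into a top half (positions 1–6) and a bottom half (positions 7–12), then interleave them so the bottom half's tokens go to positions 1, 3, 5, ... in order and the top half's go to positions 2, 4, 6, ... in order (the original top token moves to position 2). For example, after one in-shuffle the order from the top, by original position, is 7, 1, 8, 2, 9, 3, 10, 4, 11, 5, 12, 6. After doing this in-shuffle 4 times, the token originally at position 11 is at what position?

Track the token's position through each in-shuffle:
11 → 9 → 5 → 10 → 7

7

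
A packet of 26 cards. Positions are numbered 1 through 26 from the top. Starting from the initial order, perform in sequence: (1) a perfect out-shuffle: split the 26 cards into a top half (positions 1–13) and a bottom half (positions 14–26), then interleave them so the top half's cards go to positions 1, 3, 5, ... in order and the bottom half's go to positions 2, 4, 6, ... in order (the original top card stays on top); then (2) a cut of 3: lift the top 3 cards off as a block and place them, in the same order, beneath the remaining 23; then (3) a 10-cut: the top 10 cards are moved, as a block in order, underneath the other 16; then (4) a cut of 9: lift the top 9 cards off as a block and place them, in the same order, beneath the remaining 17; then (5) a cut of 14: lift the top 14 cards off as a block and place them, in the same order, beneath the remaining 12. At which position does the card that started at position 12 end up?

13

Track the card from position 12 forward through each operation:
  after op 1 (out-shuffle): 12 → 23
  after op 2 (cut 3): 23 → 20
  after op 3 (cut 10): 20 → 10
  after op 4 (cut 9): 10 → 1
  after op 5 (cut 14): 1 → 13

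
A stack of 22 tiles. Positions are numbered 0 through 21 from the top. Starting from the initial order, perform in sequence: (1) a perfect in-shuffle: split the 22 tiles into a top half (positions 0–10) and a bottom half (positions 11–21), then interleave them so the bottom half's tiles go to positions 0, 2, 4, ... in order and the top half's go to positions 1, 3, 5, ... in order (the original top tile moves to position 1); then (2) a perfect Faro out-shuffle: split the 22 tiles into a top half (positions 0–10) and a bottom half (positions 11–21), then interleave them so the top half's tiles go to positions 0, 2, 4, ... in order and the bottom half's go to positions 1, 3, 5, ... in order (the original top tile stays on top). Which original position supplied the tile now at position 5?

6

Undo the operations in reverse order, starting from position 5:
  undo op 2 (out-shuffle, from bottom half): 5 ← 13
  undo op 1 (in-shuffle, from top half): 13 ← 6
So the tile at position 5 came from original position 6.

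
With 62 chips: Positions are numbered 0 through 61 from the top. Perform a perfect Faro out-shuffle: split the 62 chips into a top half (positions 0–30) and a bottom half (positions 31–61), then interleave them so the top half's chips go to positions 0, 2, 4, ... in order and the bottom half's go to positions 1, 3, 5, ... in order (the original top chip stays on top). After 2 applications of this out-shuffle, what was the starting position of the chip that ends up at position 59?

30

Work backwards from position 59, undoing one out-shuffle at a time:
59 ← 60 ← 30
So the chip now at position 59 started at position 30.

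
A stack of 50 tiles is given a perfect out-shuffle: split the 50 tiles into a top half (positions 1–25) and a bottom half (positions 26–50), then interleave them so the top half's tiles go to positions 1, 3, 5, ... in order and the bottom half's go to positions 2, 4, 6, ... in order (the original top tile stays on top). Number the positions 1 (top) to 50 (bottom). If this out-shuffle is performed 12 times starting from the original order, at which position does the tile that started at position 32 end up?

18

Track the tile's position through each out-shuffle:
32 → 14 → 27 → 4 → 7 → 13 → 25 → 49 → 48 → 46 → 42 → 34 → 18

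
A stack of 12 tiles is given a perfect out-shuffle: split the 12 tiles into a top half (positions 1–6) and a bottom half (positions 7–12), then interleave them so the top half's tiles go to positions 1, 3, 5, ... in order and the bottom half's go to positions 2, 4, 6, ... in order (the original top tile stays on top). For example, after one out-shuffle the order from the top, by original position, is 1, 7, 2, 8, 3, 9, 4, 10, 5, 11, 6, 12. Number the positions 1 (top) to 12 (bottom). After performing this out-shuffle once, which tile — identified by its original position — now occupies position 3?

Work backwards from position 3, undoing one out-shuffle at a time:
3 ← 2
So the tile now at position 3 started at position 2.

2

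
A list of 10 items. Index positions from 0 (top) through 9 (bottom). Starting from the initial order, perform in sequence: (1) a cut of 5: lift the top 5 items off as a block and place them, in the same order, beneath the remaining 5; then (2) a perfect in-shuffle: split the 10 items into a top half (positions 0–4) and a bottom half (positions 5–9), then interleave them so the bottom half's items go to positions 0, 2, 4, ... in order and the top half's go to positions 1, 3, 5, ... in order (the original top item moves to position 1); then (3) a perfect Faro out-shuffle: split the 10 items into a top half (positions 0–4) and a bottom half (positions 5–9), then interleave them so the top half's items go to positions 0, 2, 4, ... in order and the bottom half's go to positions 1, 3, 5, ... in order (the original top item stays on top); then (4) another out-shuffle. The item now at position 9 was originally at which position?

9

Undo the operations in reverse order, starting from position 9:
  undo op 4 (out-shuffle, from bottom half): 9 ← 9
  undo op 3 (out-shuffle, from bottom half): 9 ← 9
  undo op 2 (in-shuffle, from top half): 9 ← 4
  undo op 1 (cut 5): 4 ← 9
So the item at position 9 came from original position 9.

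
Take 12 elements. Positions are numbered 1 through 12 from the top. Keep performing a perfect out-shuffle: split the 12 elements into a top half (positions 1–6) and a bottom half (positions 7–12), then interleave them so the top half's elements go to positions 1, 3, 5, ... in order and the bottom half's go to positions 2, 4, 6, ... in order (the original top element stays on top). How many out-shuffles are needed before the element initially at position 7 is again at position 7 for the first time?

10

Follow position 7 under repeated out-shuffles:
7 → 2 → 3 → 5 → 9 → 6 → 11 → 10 → 8 → 4 → 7
It first returns after 10 out-shuffles.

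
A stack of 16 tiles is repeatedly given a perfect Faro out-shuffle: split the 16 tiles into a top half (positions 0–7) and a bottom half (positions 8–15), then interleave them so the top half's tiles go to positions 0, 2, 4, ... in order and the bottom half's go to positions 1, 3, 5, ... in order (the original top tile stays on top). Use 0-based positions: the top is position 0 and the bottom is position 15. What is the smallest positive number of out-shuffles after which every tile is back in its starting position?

The out-shuffle permutes the 16 positions with cycle lengths [1, 1, 2, 4, 4, 4].
Every tile is home exactly when every cycle has completed a whole number of laps, i.e. after lcm(1, 2, 4) = 4 out-shuffles.

4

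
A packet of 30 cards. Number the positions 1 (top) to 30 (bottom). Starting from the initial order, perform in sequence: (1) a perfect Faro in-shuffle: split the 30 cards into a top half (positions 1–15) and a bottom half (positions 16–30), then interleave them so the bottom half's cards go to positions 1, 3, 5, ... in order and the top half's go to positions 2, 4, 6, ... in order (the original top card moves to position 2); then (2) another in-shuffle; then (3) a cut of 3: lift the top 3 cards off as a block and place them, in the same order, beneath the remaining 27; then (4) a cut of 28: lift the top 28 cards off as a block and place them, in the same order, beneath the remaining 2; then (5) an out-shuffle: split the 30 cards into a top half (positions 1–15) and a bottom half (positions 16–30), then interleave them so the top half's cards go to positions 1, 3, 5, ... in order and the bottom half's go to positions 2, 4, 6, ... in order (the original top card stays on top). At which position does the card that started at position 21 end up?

12

Track the card from position 21 forward through each operation:
  after op 1 (in-shuffle): 21 → 11
  after op 2 (in-shuffle): 11 → 22
  after op 3 (cut 3): 22 → 19
  after op 4 (cut 28): 19 → 21
  after op 5 (out-shuffle): 21 → 12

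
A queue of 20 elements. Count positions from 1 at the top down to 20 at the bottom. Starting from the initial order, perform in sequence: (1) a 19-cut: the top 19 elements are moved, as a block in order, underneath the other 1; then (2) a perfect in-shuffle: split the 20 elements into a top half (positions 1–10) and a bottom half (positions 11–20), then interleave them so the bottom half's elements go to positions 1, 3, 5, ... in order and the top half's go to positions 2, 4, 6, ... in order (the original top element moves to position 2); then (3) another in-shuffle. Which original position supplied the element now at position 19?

9

Undo the operations in reverse order, starting from position 19:
  undo op 3 (in-shuffle, from bottom half): 19 ← 20
  undo op 2 (in-shuffle, from top half): 20 ← 10
  undo op 1 (cut 19): 10 ← 9
So the element at position 19 came from original position 9.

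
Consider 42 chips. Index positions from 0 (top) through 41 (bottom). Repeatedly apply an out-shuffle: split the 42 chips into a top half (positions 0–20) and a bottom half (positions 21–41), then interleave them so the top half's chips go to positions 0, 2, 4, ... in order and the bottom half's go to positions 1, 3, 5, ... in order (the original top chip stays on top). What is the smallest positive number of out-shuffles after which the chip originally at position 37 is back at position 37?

Follow position 37 under repeated out-shuffles:
37 → 33 → 25 → 9 → 18 → 36 → 31 → 21 → 1 → 2 → 4 → 8 → 16 → 32 → 23 → 5 → 10 → 20 → 40 → 39 → 37
It first returns after 20 out-shuffles.

20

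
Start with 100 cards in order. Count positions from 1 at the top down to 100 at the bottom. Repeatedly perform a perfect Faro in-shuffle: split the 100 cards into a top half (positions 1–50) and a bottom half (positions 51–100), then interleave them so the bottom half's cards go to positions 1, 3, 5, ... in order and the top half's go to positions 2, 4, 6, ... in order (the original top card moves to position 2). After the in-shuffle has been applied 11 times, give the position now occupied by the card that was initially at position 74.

Track the card's position through each in-shuffle:
74 → 47 → 94 → 87 → 73 → 45 → 90 → 79 → 57 → 13 → 26 → 52

52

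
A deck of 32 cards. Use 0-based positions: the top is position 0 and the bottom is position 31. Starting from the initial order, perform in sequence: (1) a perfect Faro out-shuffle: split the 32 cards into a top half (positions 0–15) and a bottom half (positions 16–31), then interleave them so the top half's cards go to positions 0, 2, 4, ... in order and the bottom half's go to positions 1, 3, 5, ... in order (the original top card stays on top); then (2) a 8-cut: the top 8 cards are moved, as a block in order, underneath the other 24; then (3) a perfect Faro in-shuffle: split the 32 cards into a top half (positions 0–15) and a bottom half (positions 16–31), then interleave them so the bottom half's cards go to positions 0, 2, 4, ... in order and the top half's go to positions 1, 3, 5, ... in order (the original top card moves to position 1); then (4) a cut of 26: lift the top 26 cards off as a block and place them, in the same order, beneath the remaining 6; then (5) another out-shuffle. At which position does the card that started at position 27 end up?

Track the card from position 27 forward through each operation:
  after op 1 (out-shuffle): 27 → 23
  after op 2 (cut 8): 23 → 15
  after op 3 (in-shuffle): 15 → 31
  after op 4 (cut 26): 31 → 5
  after op 5 (out-shuffle): 5 → 10

10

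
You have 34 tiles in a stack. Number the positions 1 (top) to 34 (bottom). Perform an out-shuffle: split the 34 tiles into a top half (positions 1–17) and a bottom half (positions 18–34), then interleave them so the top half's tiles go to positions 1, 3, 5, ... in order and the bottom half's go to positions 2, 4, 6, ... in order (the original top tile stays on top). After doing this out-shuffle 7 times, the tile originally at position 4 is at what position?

22

Track the tile's position through each out-shuffle:
4 → 7 → 13 → 25 → 16 → 31 → 28 → 22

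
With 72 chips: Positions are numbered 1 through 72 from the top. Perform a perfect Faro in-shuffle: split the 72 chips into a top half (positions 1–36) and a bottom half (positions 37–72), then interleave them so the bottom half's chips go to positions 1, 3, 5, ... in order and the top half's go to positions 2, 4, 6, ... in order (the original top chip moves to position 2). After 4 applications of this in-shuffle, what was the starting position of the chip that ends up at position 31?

43

Work backwards from position 31, undoing one in-shuffle at a time:
31 ← 52 ← 26 ← 13 ← 43
So the chip now at position 31 started at position 43.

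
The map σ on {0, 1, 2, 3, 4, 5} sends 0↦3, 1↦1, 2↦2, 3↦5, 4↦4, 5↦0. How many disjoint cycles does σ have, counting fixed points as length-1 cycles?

Cycle decomposition: (0 3 5) (1) (2) (4).
4 cycles.

4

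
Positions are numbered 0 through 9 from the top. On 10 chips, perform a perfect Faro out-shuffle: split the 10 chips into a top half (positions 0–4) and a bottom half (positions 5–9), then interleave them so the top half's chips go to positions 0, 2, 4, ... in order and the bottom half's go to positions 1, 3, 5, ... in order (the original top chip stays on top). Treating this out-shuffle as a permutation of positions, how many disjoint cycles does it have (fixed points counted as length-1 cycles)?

4

Trace each unvisited position around until it returns:
(0) (1 2 4 8 7 5) (3 6) (9)
4 cycles in total.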